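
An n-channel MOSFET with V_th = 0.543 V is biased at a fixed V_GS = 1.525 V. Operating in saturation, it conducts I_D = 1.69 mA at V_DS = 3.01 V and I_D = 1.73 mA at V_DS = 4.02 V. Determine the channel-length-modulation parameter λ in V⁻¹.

λ = 0.0252 V⁻¹

With V_GS fixed, I_D ∝ (1 + λ V_DS) in saturation, so I_D2/I_D1 = (1 + λ V_DS2)/(1 + λ V_DS1).
1.73/1.69 = 1.024 = (1 + 4.02 λ)/(1 + 3.01 λ).
Solving: λ (I_D1 V_DS2 − I_D2 V_DS1) = I_D2 − I_D1, so λ = (1.73 − 1.69) / (1.69 × 4.02 − 1.73 × 3.01) = 0.04 / 1.59 = 0.0252 V⁻¹.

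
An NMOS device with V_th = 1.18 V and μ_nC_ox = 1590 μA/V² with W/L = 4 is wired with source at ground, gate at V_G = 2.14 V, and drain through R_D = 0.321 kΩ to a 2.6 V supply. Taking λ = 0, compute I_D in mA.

I_D = 2.93 mA

V_GS = V_G = 2.14 V, so V_ov = 2.14 − 1.18 = 0.96 V.
k_n = μ_nC_ox · (W/L) = 6.36 mA/V².
Assume saturation: I_D = ½ k_n V_ov² = 0.5 × 6.36 × 0.96² = 2.93 mA, giving V_DS = V_DD − I_D R_D = 2.6 − 2.93 × 0.321 = 1.66 V.
V_DS = 1.66 V ≥ V_ov = 0.96 V, confirming saturation.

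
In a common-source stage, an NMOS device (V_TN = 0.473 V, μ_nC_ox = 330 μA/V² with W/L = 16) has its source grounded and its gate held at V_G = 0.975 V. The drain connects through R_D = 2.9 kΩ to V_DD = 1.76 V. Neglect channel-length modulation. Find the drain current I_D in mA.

V_GS = V_G = 0.975 V, so V_ov = 0.975 − 0.473 = 0.502 V.
k_n = μ_nC_ox · (W/L) = 5.28 mA/V².
Assume saturation: I_D = ½ k_n V_ov² = 0.5 × 5.28 × 0.502² = 0.665 mA, giving V_DS = V_DD − I_D R_D = 1.76 − 0.665 × 2.9 = -0.169 V.
But -0.169 V < V_ov = 0.502 V, so the device is actually in triode.
In triode I_D = k_n[V_ov V_DS − ½ V_DS²] and I_D = (V_DD − V_DS)/R_D. Equating: 7.66 V_DS² − 8.687 V_DS + 1.76 = 0, giving V_DS = 0.264 V (the root below V_ov).
I_D = (1.76 − 0.264) / 2.9 = 0.516 mA.

I_D = 0.516 mA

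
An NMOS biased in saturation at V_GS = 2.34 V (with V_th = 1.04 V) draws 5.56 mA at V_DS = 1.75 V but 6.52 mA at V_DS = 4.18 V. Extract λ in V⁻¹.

With V_GS fixed, I_D ∝ (1 + λ V_DS) in saturation, so I_D2/I_D1 = (1 + λ V_DS2)/(1 + λ V_DS1).
6.52/5.56 = 1.173 = (1 + 4.18 λ)/(1 + 1.75 λ).
Solving: λ (I_D1 V_DS2 − I_D2 V_DS1) = I_D2 − I_D1, so λ = (6.52 − 5.56) / (5.56 × 4.18 − 6.52 × 1.75) = 0.96 / 11.8 = 0.0811 V⁻¹.

λ = 0.0811 V⁻¹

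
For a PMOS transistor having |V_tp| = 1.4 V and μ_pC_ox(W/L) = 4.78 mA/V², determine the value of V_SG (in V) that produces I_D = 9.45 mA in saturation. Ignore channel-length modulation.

V_SG = 3.39 V

In saturation I_D = ½ k_p (V_SG − |V_tp|)², so V_SG − |V_tp| = √(2 I_D / k_p) = √(2 × 9.45 / 4.78) = 1.99 V.
V_SG = 1.4 + 1.99 = 3.39 V.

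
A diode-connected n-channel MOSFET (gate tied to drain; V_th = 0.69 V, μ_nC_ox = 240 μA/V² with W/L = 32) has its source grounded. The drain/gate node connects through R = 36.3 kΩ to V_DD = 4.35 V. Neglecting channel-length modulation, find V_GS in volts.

V_GS = 0.848 V

With gate tied to drain, V_GS = V_DS ≥ V_GS − V_th, so the device is in saturation.
k_n = μ_nC_ox · (W/L) = 7.68 mA/V².
KCL at the drain: ½ k_n (V_GS − V_th)² = (V_DD − V_GS)/R.
Let x = V_GS − 0.69. Then 139 x² + x − 3.66 = 0, giving x = 0.158 V (positive root), so V_GS = 0.848 V.
I_D = (V_DD − V_GS)/R = (4.35 − 0.848) / 36.3 = 0.0965 mA.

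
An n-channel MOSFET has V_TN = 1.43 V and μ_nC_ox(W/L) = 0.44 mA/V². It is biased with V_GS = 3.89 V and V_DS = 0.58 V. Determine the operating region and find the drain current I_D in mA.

V_ov = V_GS − V_TN = 3.89 − 1.43 = 2.46 V.
Since V_DS = 0.58 V < V_ov = 2.46 V, the device is in the triode region.
I_D = k_n [V_ov · V_DS − ½ V_DS²] = 0.44 × [2.46 × 0.58 − 0.5 × 0.58²] = 0.554 mA.

Triode; I_D = 0.554 mA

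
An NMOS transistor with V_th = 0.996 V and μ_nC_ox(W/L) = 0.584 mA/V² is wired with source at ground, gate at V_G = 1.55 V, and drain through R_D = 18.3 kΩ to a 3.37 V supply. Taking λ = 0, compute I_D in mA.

I_D = 0.0896 mA

V_GS = V_G = 1.55 V, so V_ov = 1.55 − 0.996 = 0.554 V.
Assume saturation: I_D = ½ k_n V_ov² = 0.5 × 0.584 × 0.554² = 0.0896 mA, giving V_DS = V_DD − I_D R_D = 3.37 − 0.0896 × 18.3 = 1.73 V.
V_DS = 1.73 V ≥ V_ov = 0.554 V, confirming saturation.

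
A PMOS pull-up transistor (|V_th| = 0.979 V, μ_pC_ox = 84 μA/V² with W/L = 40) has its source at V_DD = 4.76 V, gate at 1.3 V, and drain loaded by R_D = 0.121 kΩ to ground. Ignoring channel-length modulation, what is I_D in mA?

V_SG = V_DD − V_G = 4.76 − 1.3 = 3.46 V, so V_ov = 3.46 − 0.979 = 2.48 V.
k_p = μ_pC_ox · (W/L) = 3.36 mA/V².
Assume saturation: I_D = ½ k_p V_ov² = 0.5 × 3.36 × 2.48² = 10.3 mA, giving V_SD = V_DD − I_D R_D = 4.76 − 10.3 × 0.121 = 3.51 V.
V_SD = 3.51 V ≥ V_ov = 2.48 V, confirming saturation.

I_D = 10.3 mA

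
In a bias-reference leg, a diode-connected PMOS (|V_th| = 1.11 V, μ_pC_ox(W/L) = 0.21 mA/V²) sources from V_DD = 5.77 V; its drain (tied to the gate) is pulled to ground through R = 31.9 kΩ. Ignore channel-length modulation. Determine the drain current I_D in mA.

I_D = 0.113 mA

With gate tied to drain, V_SG = V_SD ≥ V_SG − |V_th|, so the device is in saturation.
KCL at the drain: ½ k_p (V_SG − |V_th|)² = (V_DD − V_SG)/R.
Let x = V_SG − 1.11. Then 3.35 x² + x − 4.66 = 0, giving x = 1.04 V (positive root), so V_SG = 2.15 V.
I_D = (V_DD − V_SG)/R = (5.77 − 2.15) / 31.9 = 0.113 mA.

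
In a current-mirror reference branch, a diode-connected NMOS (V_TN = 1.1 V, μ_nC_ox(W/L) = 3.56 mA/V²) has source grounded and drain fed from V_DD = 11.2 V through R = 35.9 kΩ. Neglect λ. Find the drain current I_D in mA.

I_D = 0.270 mA

With gate tied to drain, V_GS = V_DS ≥ V_GS − V_TN, so the device is in saturation.
KCL at the drain: ½ k_n (V_GS − V_TN)² = (V_DD − V_GS)/R.
Let x = V_GS − 1.1. Then 63.9 x² + x − 10.1 = 0, giving x = 0.39 V (positive root), so V_GS = 1.49 V.
I_D = (V_DD − V_GS)/R = (11.2 − 1.49) / 35.9 = 0.27 mA.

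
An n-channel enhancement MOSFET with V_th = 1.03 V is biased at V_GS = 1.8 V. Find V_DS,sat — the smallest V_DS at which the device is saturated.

The boundary between triode and saturation is V_DS = V_GS − V_th = V_ov.
V_ov = 1.8 − 1.03 = 0.77 V.

V_DS,sat = 0.770 V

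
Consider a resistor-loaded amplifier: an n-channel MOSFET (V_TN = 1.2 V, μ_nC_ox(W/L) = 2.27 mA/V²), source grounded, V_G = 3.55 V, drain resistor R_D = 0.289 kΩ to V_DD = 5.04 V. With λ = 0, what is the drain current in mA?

I_D = 6.27 mA

V_GS = V_G = 3.55 V, so V_ov = 3.55 − 1.2 = 2.35 V.
Assume saturation: I_D = ½ k_n V_ov² = 0.5 × 2.27 × 2.35² = 6.27 mA, giving V_DS = V_DD − I_D R_D = 5.04 − 6.27 × 0.289 = 3.23 V.
V_DS = 3.23 V ≥ V_ov = 2.35 V, confirming saturation.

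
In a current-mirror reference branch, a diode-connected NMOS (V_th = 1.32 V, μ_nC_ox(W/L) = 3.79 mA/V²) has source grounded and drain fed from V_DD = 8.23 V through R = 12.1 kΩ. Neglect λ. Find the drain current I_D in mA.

I_D = 0.527 mA

With gate tied to drain, V_GS = V_DS ≥ V_GS − V_th, so the device is in saturation.
KCL at the drain: ½ k_n (V_GS − V_th)² = (V_DD − V_GS)/R.
Let x = V_GS − 1.32. Then 22.9 x² + x − 6.91 = 0, giving x = 0.528 V (positive root), so V_GS = 1.85 V.
I_D = (V_DD − V_GS)/R = (8.23 − 1.85) / 12.1 = 0.527 mA.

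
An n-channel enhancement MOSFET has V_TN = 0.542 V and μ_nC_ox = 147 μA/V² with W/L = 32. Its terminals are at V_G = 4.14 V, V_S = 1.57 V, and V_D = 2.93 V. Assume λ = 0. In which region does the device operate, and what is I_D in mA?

Triode; I_D = 8.62 mA

V_GS = V_G − V_S = 4.14 − 1.57 = 2.57 V; V_DS = V_D − V_S = 2.93 − 1.57 = 1.36 V.
k_n = μ_nC_ox · (W/L) = 4.704 mA/V².
V_ov = V_GS − V_TN = 2.57 − 0.542 = 2.03 V.
Since V_DS = 1.36 V < V_ov = 2.03 V, the device is in the triode region.
I_D = k_n [V_ov · V_DS − ½ V_DS²] = 4.704 × [2.03 × 1.36 − 0.5 × 1.36²] = 8.62 mA.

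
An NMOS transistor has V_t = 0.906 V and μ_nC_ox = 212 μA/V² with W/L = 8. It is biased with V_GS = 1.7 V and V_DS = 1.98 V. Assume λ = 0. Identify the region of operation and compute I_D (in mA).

Saturation; I_D = 0.535 mA

k_n = μ_nC_ox · (W/L) = 1.696 mA/V².
V_ov = V_GS − V_t = 1.7 − 0.906 = 0.794 V.
Since V_DS = 1.98 V ≥ V_ov = 0.794 V, the device is in saturation.
I_D = ½ k_n V_ov² = 0.5 × 1.696 × 0.794² = 0.535 mA.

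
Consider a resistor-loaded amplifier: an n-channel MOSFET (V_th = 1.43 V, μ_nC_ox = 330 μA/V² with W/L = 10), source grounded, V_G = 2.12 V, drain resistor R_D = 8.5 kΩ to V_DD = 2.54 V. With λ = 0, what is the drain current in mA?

V_GS = V_G = 2.12 V, so V_ov = 2.12 − 1.43 = 0.69 V.
k_n = μ_nC_ox · (W/L) = 3.3 mA/V².
Assume saturation: I_D = ½ k_n V_ov² = 0.5 × 3.3 × 0.69² = 0.786 mA, giving V_DS = V_DD − I_D R_D = 2.54 − 0.786 × 8.5 = -4.14 V.
But -4.14 V < V_ov = 0.69 V, so the device is actually in triode.
In triode I_D = k_n[V_ov V_DS − ½ V_DS²] and I_D = (V_DD − V_DS)/R_D. Equating: 14 V_DS² − 20.35 V_DS + 2.54 = 0, giving V_DS = 0.138 V (the root below V_ov).
I_D = (2.54 − 0.138) / 8.5 = 0.283 mA.

I_D = 0.283 mA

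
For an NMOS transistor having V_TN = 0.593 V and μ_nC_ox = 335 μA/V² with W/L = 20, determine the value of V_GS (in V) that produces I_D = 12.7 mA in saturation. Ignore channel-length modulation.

V_GS = 2.54 V

k_n = μ_nC_ox · (W/L) = 6.7 mA/V².
In saturation I_D = ½ k_n (V_GS − V_TN)², so V_GS − V_TN = √(2 I_D / k_n) = √(2 × 12.7 / 6.7) = 1.95 V.
V_GS = 0.593 + 1.95 = 2.54 V.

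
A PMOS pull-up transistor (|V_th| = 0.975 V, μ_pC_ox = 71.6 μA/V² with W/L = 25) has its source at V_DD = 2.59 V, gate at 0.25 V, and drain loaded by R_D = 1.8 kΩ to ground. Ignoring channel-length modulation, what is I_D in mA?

I_D = 1.12 mA

V_SG = V_DD − V_G = 2.59 − 0.25 = 2.34 V, so V_ov = 2.34 − 0.975 = 1.36 V.
k_p = μ_pC_ox · (W/L) = 1.79 mA/V².
Assume saturation: I_D = ½ k_p V_ov² = 0.5 × 1.79 × 1.36² = 1.67 mA, giving V_SD = V_DD − I_D R_D = 2.59 − 1.67 × 1.8 = -0.412 V.
But -0.412 V < V_ov = 1.36 V, so the device is actually in triode.
In triode I_D = k_p[V_ov V_SD − ½ V_SD²] and I_D = (V_DD − V_SD)/R_D. Equating: 1.61 V_SD² − 5.398 V_SD + 2.59 = 0, giving V_SD = 0.58 V (the root below V_ov).
I_D = (2.59 − 0.58) / 1.8 = 1.12 mA.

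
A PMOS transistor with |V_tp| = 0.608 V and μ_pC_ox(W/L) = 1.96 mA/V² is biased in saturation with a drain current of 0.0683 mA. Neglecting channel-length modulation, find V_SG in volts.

V_SG = 0.872 V

In saturation I_D = ½ k_p (V_SG − |V_tp|)², so V_SG − |V_tp| = √(2 I_D / k_p) = √(2 × 0.0683 / 1.96) = 0.264 V.
V_SG = 0.608 + 0.264 = 0.872 V.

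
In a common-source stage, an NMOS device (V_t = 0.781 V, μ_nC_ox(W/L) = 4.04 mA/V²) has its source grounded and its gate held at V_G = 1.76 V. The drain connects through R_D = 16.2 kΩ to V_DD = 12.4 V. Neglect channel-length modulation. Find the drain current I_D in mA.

I_D = 0.752 mA

V_GS = V_G = 1.76 V, so V_ov = 1.76 − 0.781 = 0.979 V.
Assume saturation: I_D = ½ k_n V_ov² = 0.5 × 4.04 × 0.979² = 1.94 mA, giving V_DS = V_DD − I_D R_D = 12.4 − 1.94 × 16.2 = -19 V.
But -19 V < V_ov = 0.979 V, so the device is actually in triode.
In triode I_D = k_n[V_ov V_DS − ½ V_DS²] and I_D = (V_DD − V_DS)/R_D. Equating: 32.7 V_DS² − 65.07 V_DS + 12.4 = 0, giving V_DS = 0.213 V (the root below V_ov).
I_D = (12.4 − 0.213) / 16.2 = 0.752 mA.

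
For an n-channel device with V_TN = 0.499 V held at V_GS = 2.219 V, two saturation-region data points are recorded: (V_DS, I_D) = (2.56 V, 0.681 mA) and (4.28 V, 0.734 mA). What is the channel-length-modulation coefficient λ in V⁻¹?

With V_GS fixed, I_D ∝ (1 + λ V_DS) in saturation, so I_D2/I_D1 = (1 + λ V_DS2)/(1 + λ V_DS1).
0.734/0.681 = 1.078 = (1 + 4.28 λ)/(1 + 2.56 λ).
Solving: λ (I_D1 V_DS2 − I_D2 V_DS1) = I_D2 − I_D1, so λ = (0.734 − 0.681) / (0.681 × 4.28 − 0.734 × 2.56) = 0.053 / 1.04 = 0.0512 V⁻¹.

λ = 0.0512 V⁻¹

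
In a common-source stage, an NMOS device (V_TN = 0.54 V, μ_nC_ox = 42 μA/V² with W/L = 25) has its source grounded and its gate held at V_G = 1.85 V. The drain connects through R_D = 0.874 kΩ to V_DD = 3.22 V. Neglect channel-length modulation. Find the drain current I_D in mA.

I_D = 0.901 mA

V_GS = V_G = 1.85 V, so V_ov = 1.85 − 0.54 = 1.31 V.
k_n = μ_nC_ox · (W/L) = 1.05 mA/V².
Assume saturation: I_D = ½ k_n V_ov² = 0.5 × 1.05 × 1.31² = 0.901 mA, giving V_DS = V_DD − I_D R_D = 3.22 − 0.901 × 0.874 = 2.43 V.
V_DS = 2.43 V ≥ V_ov = 1.31 V, confirming saturation.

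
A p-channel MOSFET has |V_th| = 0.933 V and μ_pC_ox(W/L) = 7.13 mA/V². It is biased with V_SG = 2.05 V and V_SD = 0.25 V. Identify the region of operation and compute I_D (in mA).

V_ov = V_SG − |V_th| = 2.05 − 0.933 = 1.12 V.
Since V_SD = 0.25 V < V_ov = 1.12 V, the device is in the triode region.
I_D = k_p [V_ov · V_SD − ½ V_SD²] = 7.13 × [1.12 × 0.25 − 0.5 × 0.25²] = 1.77 mA.

Triode; I_D = 1.77 mA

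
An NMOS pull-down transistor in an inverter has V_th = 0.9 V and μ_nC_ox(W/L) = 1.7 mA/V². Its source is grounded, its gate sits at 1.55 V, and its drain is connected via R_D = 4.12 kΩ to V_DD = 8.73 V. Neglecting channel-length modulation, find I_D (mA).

V_GS = V_G = 1.55 V, so V_ov = 1.55 − 0.9 = 0.65 V.
Assume saturation: I_D = ½ k_n V_ov² = 0.5 × 1.7 × 0.65² = 0.359 mA, giving V_DS = V_DD − I_D R_D = 8.73 − 0.359 × 4.12 = 7.25 V.
V_DS = 7.25 V ≥ V_ov = 0.65 V, confirming saturation.

I_D = 0.359 mA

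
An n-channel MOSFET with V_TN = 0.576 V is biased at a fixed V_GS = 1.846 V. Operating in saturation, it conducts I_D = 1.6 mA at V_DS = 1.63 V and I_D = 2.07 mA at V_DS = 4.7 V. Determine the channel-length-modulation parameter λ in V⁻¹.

With V_GS fixed, I_D ∝ (1 + λ V_DS) in saturation, so I_D2/I_D1 = (1 + λ V_DS2)/(1 + λ V_DS1).
2.07/1.6 = 1.294 = (1 + 4.7 λ)/(1 + 1.63 λ).
Solving: λ (I_D1 V_DS2 − I_D2 V_DS1) = I_D2 − I_D1, so λ = (2.07 − 1.6) / (1.6 × 4.7 − 2.07 × 1.63) = 0.47 / 4.15 = 0.113 V⁻¹.

λ = 0.113 V⁻¹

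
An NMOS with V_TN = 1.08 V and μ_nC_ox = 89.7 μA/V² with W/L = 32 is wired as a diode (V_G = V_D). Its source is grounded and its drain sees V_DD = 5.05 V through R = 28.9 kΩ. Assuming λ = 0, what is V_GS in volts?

V_GS = 1.38 V

With gate tied to drain, V_GS = V_DS ≥ V_GS − V_TN, so the device is in saturation.
k_n = μ_nC_ox · (W/L) = 2.87 mA/V².
KCL at the drain: ½ k_n (V_GS − V_TN)² = (V_DD − V_GS)/R.
Let x = V_GS − 1.08. Then 41.5 x² + x − 3.97 = 0, giving x = 0.298 V (positive root), so V_GS = 1.38 V.
I_D = (V_DD − V_GS)/R = (5.05 − 1.38) / 28.9 = 0.127 mA.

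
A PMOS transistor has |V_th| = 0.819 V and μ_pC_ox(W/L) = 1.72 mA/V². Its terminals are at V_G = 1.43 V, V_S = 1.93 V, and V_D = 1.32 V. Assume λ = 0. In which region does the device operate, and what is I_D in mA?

V_SG = V_S − V_G = 1.93 − 1.43 = 0.5 V; V_SD = V_S − V_D = 1.93 − 1.32 = 0.61 V.
V_SG = 0.5 V < |V_th| = 0.819 V, so the transistor is in cutoff.

Cutoff; I_D = 0 mA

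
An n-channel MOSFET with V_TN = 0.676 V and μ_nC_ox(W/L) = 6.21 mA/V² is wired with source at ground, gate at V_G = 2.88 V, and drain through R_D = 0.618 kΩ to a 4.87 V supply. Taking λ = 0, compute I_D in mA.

I_D = 6.94 mA

V_GS = V_G = 2.88 V, so V_ov = 2.88 − 0.676 = 2.2 V.
Assume saturation: I_D = ½ k_n V_ov² = 0.5 × 6.21 × 2.2² = 15.1 mA, giving V_DS = V_DD − I_D R_D = 4.87 − 15.1 × 0.618 = -4.45 V.
But -4.45 V < V_ov = 2.2 V, so the device is actually in triode.
In triode I_D = k_n[V_ov V_DS − ½ V_DS²] and I_D = (V_DD − V_DS)/R_D. Equating: 1.92 V_DS² − 9.458 V_DS + 4.87 = 0, giving V_DS = 0.584 V (the root below V_ov).
I_D = (4.87 − 0.584) / 0.618 = 6.94 mA.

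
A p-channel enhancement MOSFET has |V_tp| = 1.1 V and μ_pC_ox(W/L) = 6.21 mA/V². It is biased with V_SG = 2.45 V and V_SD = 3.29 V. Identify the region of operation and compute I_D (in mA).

Saturation; I_D = 5.66 mA

V_ov = V_SG − |V_tp| = 2.45 − 1.1 = 1.35 V.
Since V_SD = 3.29 V ≥ V_ov = 1.35 V, the device is in saturation.
I_D = ½ k_p V_ov² = 0.5 × 6.21 × 1.35² = 5.66 mA.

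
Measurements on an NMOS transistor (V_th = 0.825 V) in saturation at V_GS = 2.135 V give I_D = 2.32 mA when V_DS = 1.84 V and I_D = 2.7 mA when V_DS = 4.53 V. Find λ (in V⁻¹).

With V_GS fixed, I_D ∝ (1 + λ V_DS) in saturation, so I_D2/I_D1 = (1 + λ V_DS2)/(1 + λ V_DS1).
2.7/2.32 = 1.164 = (1 + 4.53 λ)/(1 + 1.84 λ).
Solving: λ (I_D1 V_DS2 − I_D2 V_DS1) = I_D2 − I_D1, so λ = (2.7 − 2.32) / (2.32 × 4.53 − 2.7 × 1.84) = 0.38 / 5.54 = 0.0686 V⁻¹.

λ = 0.0686 V⁻¹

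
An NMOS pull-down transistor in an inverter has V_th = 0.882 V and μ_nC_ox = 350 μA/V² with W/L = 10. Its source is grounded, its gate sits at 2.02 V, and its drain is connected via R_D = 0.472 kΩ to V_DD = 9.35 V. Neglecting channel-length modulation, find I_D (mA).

I_D = 2.27 mA

V_GS = V_G = 2.02 V, so V_ov = 2.02 − 0.882 = 1.14 V.
k_n = μ_nC_ox · (W/L) = 3.5 mA/V².
Assume saturation: I_D = ½ k_n V_ov² = 0.5 × 3.5 × 1.14² = 2.27 mA, giving V_DS = V_DD − I_D R_D = 9.35 − 2.27 × 0.472 = 8.28 V.
V_DS = 8.28 V ≥ V_ov = 1.14 V, confirming saturation.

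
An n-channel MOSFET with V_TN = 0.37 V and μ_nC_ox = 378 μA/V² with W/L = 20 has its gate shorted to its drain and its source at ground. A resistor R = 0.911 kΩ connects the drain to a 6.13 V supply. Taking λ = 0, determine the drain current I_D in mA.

I_D = 5.05 mA

With gate tied to drain, V_GS = V_DS ≥ V_GS − V_TN, so the device is in saturation.
k_n = μ_nC_ox · (W/L) = 7.56 mA/V².
KCL at the drain: ½ k_n (V_GS − V_TN)² = (V_DD − V_GS)/R.
Let x = V_GS − 0.37. Then 3.44 x² + x − 5.76 = 0, giving x = 1.16 V (positive root), so V_GS = 1.53 V.
I_D = (V_DD − V_GS)/R = (6.13 − 1.53) / 0.911 = 5.05 mA.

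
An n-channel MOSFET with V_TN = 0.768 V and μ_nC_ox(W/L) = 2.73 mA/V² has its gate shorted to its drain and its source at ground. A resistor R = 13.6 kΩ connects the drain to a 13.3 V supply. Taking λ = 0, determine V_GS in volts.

With gate tied to drain, V_GS = V_DS ≥ V_GS − V_TN, so the device is in saturation.
KCL at the drain: ½ k_n (V_GS − V_TN)² = (V_DD − V_GS)/R.
Let x = V_GS − 0.768. Then 18.6 x² + x − 12.53 = 0, giving x = 0.795 V (positive root), so V_GS = 1.56 V.
I_D = (V_DD − V_GS)/R = (13.3 − 1.56) / 13.6 = 0.863 mA.

V_GS = 1.56 V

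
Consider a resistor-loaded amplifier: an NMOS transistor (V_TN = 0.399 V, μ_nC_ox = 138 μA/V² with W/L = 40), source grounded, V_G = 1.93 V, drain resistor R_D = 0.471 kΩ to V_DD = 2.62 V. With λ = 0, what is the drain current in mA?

V_GS = V_G = 1.93 V, so V_ov = 1.93 − 0.399 = 1.53 V.
k_n = μ_nC_ox · (W/L) = 5.52 mA/V².
Assume saturation: I_D = ½ k_n V_ov² = 0.5 × 5.52 × 1.53² = 6.47 mA, giving V_DS = V_DD − I_D R_D = 2.62 − 6.47 × 0.471 = -0.427 V.
But -0.427 V < V_ov = 1.53 V, so the device is actually in triode.
In triode I_D = k_n[V_ov V_DS − ½ V_DS²] and I_D = (V_DD − V_DS)/R_D. Equating: 1.3 V_DS² − 4.98 V_DS + 2.62 = 0, giving V_DS = 0.629 V (the root below V_ov).
I_D = (2.62 − 0.629) / 0.471 = 4.23 mA.

I_D = 4.23 mA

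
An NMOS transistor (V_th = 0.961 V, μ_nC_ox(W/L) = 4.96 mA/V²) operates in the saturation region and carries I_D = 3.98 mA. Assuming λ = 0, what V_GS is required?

V_GS = 2.23 V

In saturation I_D = ½ k_n (V_GS − V_th)², so V_GS − V_th = √(2 I_D / k_n) = √(2 × 3.98 / 4.96) = 1.27 V.
V_GS = 0.961 + 1.27 = 2.23 V.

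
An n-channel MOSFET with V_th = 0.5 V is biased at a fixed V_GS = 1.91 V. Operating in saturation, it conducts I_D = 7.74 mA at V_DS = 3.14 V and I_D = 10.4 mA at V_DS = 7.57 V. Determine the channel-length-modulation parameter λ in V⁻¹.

With V_GS fixed, I_D ∝ (1 + λ V_DS) in saturation, so I_D2/I_D1 = (1 + λ V_DS2)/(1 + λ V_DS1).
10.4/7.74 = 1.344 = (1 + 7.57 λ)/(1 + 3.14 λ).
Solving: λ (I_D1 V_DS2 − I_D2 V_DS1) = I_D2 − I_D1, so λ = (10.4 − 7.74) / (7.74 × 7.57 − 10.4 × 3.14) = 2.66 / 25.9 = 0.103 V⁻¹.

λ = 0.103 V⁻¹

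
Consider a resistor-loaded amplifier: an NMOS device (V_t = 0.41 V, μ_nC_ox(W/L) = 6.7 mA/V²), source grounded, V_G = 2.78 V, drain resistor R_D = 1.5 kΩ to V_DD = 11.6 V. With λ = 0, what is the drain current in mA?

V_GS = V_G = 2.78 V, so V_ov = 2.78 − 0.41 = 2.37 V.
Assume saturation: I_D = ½ k_n V_ov² = 0.5 × 6.7 × 2.37² = 18.8 mA, giving V_DS = V_DD − I_D R_D = 11.6 − 18.8 × 1.5 = -16.6 V.
But -16.6 V < V_ov = 2.37 V, so the device is actually in triode.
In triode I_D = k_n[V_ov V_DS − ½ V_DS²] and I_D = (V_DD − V_DS)/R_D. Equating: 5.03 V_DS² − 24.82 V_DS + 11.6 = 0, giving V_DS = 0.523 V (the root below V_ov).
I_D = (11.6 − 0.523) / 1.5 = 7.38 mA.

I_D = 7.38 mA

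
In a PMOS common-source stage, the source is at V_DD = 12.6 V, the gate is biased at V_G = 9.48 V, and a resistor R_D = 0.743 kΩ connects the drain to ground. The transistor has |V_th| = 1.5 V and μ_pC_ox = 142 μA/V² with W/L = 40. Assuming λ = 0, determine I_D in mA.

I_D = 7.45 mA

V_SG = V_DD − V_G = 12.6 − 9.48 = 3.12 V, so V_ov = 3.12 − 1.5 = 1.62 V.
k_p = μ_pC_ox · (W/L) = 5.68 mA/V².
Assume saturation: I_D = ½ k_p V_ov² = 0.5 × 5.68 × 1.62² = 7.45 mA, giving V_SD = V_DD − I_D R_D = 12.6 − 7.45 × 0.743 = 7.06 V.
V_SD = 7.06 V ≥ V_ov = 1.62 V, confirming saturation.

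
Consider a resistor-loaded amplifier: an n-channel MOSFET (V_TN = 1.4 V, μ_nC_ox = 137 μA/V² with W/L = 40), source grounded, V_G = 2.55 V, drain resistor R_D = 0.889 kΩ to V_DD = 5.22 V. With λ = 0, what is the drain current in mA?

I_D = 3.62 mA

V_GS = V_G = 2.55 V, so V_ov = 2.55 − 1.4 = 1.15 V.
k_n = μ_nC_ox · (W/L) = 5.48 mA/V².
Assume saturation: I_D = ½ k_n V_ov² = 0.5 × 5.48 × 1.15² = 3.62 mA, giving V_DS = V_DD − I_D R_D = 5.22 − 3.62 × 0.889 = 2 V.
V_DS = 2 V ≥ V_ov = 1.15 V, confirming saturation.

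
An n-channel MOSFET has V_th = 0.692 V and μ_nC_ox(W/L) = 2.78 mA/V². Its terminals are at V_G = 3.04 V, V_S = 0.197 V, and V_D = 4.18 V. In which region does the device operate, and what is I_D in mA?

V_GS = V_G − V_S = 3.04 − 0.197 = 2.84 V; V_DS = V_D − V_S = 4.18 − 0.197 = 3.98 V.
V_ov = V_GS − V_th = 2.84 − 0.692 = 2.15 V.
Since V_DS = 3.98 V ≥ V_ov = 2.15 V, the device is in saturation.
I_D = ½ k_n V_ov² = 0.5 × 2.78 × 2.15² = 6.43 mA.

Saturation; I_D = 6.43 mA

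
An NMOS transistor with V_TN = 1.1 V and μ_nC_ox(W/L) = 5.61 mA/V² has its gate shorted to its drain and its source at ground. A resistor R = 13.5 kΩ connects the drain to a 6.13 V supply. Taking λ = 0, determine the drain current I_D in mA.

With gate tied to drain, V_GS = V_DS ≥ V_GS − V_TN, so the device is in saturation.
KCL at the drain: ½ k_n (V_GS − V_TN)² = (V_DD − V_GS)/R.
Let x = V_GS − 1.1. Then 37.9 x² + x − 5.03 = 0, giving x = 0.351 V (positive root), so V_GS = 1.45 V.
I_D = (V_DD − V_GS)/R = (6.13 − 1.45) / 13.5 = 0.347 mA.

I_D = 0.347 mA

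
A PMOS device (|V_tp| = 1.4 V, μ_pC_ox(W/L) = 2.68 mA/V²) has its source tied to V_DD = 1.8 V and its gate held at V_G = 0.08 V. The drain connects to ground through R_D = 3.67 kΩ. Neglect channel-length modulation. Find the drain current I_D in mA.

V_SG = V_DD − V_G = 1.8 − 0.08 = 1.72 V, so V_ov = 1.72 − 1.4 = 0.32 V.
Assume saturation: I_D = ½ k_p V_ov² = 0.5 × 2.68 × 0.32² = 0.137 mA, giving V_SD = V_DD − I_D R_D = 1.8 − 0.137 × 3.67 = 1.3 V.
V_SD = 1.3 V ≥ V_ov = 0.32 V, confirming saturation.

I_D = 0.137 mA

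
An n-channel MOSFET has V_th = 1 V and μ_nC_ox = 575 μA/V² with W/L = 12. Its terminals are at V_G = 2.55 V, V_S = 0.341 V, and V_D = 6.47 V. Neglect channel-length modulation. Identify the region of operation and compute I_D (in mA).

Saturation; I_D = 5.04 mA

V_GS = V_G − V_S = 2.55 − 0.341 = 2.21 V; V_DS = V_D − V_S = 6.47 − 0.341 = 6.13 V.
k_n = μ_nC_ox · (W/L) = 6.9 mA/V².
V_ov = V_GS − V_th = 2.21 − 1 = 1.21 V.
Since V_DS = 6.13 V ≥ V_ov = 1.21 V, the device is in saturation.
I_D = ½ k_n V_ov² = 0.5 × 6.9 × 1.21² = 5.04 mA.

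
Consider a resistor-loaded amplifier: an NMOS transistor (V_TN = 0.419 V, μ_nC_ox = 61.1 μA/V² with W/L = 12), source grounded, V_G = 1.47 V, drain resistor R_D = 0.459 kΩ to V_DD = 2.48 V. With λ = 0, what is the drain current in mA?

V_GS = V_G = 1.47 V, so V_ov = 1.47 − 0.419 = 1.05 V.
k_n = μ_nC_ox · (W/L) = 0.7332 mA/V².
Assume saturation: I_D = ½ k_n V_ov² = 0.5 × 0.7332 × 1.05² = 0.405 mA, giving V_DS = V_DD − I_D R_D = 2.48 − 0.405 × 0.459 = 2.29 V.
V_DS = 2.29 V ≥ V_ov = 1.05 V, confirming saturation.

I_D = 0.405 mA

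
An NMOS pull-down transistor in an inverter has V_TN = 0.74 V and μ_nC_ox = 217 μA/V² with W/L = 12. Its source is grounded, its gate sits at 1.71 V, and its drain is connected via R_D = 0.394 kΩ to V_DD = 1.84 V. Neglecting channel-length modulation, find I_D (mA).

I_D = 1.23 mA

V_GS = V_G = 1.71 V, so V_ov = 1.71 − 0.74 = 0.97 V.
k_n = μ_nC_ox · (W/L) = 2.604 mA/V².
Assume saturation: I_D = ½ k_n V_ov² = 0.5 × 2.604 × 0.97² = 1.23 mA, giving V_DS = V_DD − I_D R_D = 1.84 − 1.23 × 0.394 = 1.36 V.
V_DS = 1.36 V ≥ V_ov = 0.97 V, confirming saturation.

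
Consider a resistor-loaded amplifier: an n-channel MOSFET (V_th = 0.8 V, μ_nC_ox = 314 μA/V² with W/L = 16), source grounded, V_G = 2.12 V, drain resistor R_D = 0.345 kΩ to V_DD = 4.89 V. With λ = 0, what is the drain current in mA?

I_D = 4.38 mA

V_GS = V_G = 2.12 V, so V_ov = 2.12 − 0.8 = 1.32 V.
k_n = μ_nC_ox · (W/L) = 5.024 mA/V².
Assume saturation: I_D = ½ k_n V_ov² = 0.5 × 5.024 × 1.32² = 4.38 mA, giving V_DS = V_DD − I_D R_D = 4.89 − 4.38 × 0.345 = 3.38 V.
V_DS = 3.38 V ≥ V_ov = 1.32 V, confirming saturation.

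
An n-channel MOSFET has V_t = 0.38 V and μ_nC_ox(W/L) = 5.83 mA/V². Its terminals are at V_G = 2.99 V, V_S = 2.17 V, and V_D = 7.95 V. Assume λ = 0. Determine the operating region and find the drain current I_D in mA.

V_GS = V_G − V_S = 2.99 − 2.17 = 0.82 V; V_DS = V_D − V_S = 7.95 − 2.17 = 5.78 V.
V_ov = V_GS − V_t = 0.82 − 0.38 = 0.44 V.
Since V_DS = 5.78 V ≥ V_ov = 0.44 V, the device is in saturation.
I_D = ½ k_n V_ov² = 0.5 × 5.83 × 0.44² = 0.564 mA.

Saturation; I_D = 0.564 mA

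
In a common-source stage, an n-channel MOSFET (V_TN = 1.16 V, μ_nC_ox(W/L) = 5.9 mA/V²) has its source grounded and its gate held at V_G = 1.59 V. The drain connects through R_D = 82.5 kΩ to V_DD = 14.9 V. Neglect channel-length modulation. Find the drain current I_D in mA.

V_GS = V_G = 1.59 V, so V_ov = 1.59 − 1.16 = 0.43 V.
Assume saturation: I_D = ½ k_n V_ov² = 0.5 × 5.9 × 0.43² = 0.545 mA, giving V_DS = V_DD − I_D R_D = 14.9 − 0.545 × 82.5 = -30.1 V.
But -30.1 V < V_ov = 0.43 V, so the device is actually in triode.
In triode I_D = k_n[V_ov V_DS − ½ V_DS²] and I_D = (V_DD − V_DS)/R_D. Equating: 243 V_DS² − 210.3 V_DS + 14.9 = 0, giving V_DS = 0.0779 V (the root below V_ov).
I_D = (14.9 − 0.0779) / 82.5 = 0.18 mA.

I_D = 0.180 mA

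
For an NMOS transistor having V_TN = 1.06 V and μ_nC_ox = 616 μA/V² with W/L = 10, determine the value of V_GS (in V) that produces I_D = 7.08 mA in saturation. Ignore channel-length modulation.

k_n = μ_nC_ox · (W/L) = 6.16 mA/V².
In saturation I_D = ½ k_n (V_GS − V_TN)², so V_GS − V_TN = √(2 I_D / k_n) = √(2 × 7.08 / 6.16) = 1.52 V.
V_GS = 1.06 + 1.52 = 2.58 V.

V_GS = 2.58 V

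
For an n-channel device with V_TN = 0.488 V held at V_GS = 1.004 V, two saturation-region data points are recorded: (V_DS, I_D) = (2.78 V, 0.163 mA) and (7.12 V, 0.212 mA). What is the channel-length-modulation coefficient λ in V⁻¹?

With V_GS fixed, I_D ∝ (1 + λ V_DS) in saturation, so I_D2/I_D1 = (1 + λ V_DS2)/(1 + λ V_DS1).
0.212/0.163 = 1.301 = (1 + 7.12 λ)/(1 + 2.78 λ).
Solving: λ (I_D1 V_DS2 − I_D2 V_DS1) = I_D2 − I_D1, so λ = (0.212 − 0.163) / (0.163 × 7.12 − 0.212 × 2.78) = 0.049 / 0.571 = 0.0858 V⁻¹.

λ = 0.0858 V⁻¹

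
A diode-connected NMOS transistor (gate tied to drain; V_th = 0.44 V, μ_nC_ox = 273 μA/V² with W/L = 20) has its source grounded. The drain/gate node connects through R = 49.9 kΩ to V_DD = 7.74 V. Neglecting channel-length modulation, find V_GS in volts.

V_GS = 0.668 V

With gate tied to drain, V_GS = V_DS ≥ V_GS − V_th, so the device is in saturation.
k_n = μ_nC_ox · (W/L) = 5.46 mA/V².
KCL at the drain: ½ k_n (V_GS − V_th)² = (V_DD − V_GS)/R.
Let x = V_GS − 0.44. Then 136 x² + x − 7.3 = 0, giving x = 0.228 V (positive root), so V_GS = 0.668 V.
I_D = (V_DD − V_GS)/R = (7.74 − 0.668) / 49.9 = 0.142 mA.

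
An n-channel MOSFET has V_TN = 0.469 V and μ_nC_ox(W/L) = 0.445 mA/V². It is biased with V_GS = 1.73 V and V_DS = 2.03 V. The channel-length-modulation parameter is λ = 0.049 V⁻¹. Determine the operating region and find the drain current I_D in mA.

Saturation; I_D = 0.389 mA

V_ov = V_GS − V_TN = 1.73 − 0.469 = 1.26 V.
Since V_DS = 2.03 V ≥ V_ov = 1.26 V, the device is in saturation.
I_D = ½ k_n V_ov² (1 + λ V_DS) = 0.5 × 0.445 × 1.26² × (1 + 0.049 × 2.03) = 0.389 mA.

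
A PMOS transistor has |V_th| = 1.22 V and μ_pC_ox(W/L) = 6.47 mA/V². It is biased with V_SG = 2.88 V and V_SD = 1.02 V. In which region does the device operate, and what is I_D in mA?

V_ov = V_SG − |V_th| = 2.88 − 1.22 = 1.66 V.
Since V_SD = 1.02 V < V_ov = 1.66 V, the device is in the triode region.
I_D = k_p [V_ov · V_SD − ½ V_SD²] = 6.47 × [1.66 × 1.02 − 0.5 × 1.02²] = 7.59 mA.

Triode; I_D = 7.59 mA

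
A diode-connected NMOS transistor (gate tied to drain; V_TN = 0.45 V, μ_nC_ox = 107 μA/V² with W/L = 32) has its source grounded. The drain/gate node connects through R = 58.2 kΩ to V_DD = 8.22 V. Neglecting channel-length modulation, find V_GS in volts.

V_GS = 0.724 V

With gate tied to drain, V_GS = V_DS ≥ V_GS − V_TN, so the device is in saturation.
k_n = μ_nC_ox · (W/L) = 3.424 mA/V².
KCL at the drain: ½ k_n (V_GS − V_TN)² = (V_DD − V_GS)/R.
Let x = V_GS − 0.45. Then 99.6 x² + x − 7.77 = 0, giving x = 0.274 V (positive root), so V_GS = 0.724 V.
I_D = (V_DD − V_GS)/R = (8.22 − 0.724) / 58.2 = 0.129 mA.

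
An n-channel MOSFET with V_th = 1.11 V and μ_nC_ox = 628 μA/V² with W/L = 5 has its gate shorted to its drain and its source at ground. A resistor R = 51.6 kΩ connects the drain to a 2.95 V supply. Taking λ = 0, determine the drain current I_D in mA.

I_D = 0.0329 mA

With gate tied to drain, V_GS = V_DS ≥ V_GS − V_th, so the device is in saturation.
k_n = μ_nC_ox · (W/L) = 3.14 mA/V².
KCL at the drain: ½ k_n (V_GS − V_th)² = (V_DD − V_GS)/R.
Let x = V_GS − 1.11. Then 81 x² + x − 1.84 = 0, giving x = 0.145 V (positive root), so V_GS = 1.25 V.
I_D = (V_DD − V_GS)/R = (2.95 − 1.25) / 51.6 = 0.0329 mA.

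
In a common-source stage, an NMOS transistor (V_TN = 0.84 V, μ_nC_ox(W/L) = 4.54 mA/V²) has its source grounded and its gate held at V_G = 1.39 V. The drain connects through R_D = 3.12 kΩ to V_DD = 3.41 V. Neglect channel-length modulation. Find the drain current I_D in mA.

I_D = 0.687 mA

V_GS = V_G = 1.39 V, so V_ov = 1.39 − 0.84 = 0.55 V.
Assume saturation: I_D = ½ k_n V_ov² = 0.5 × 4.54 × 0.55² = 0.687 mA, giving V_DS = V_DD − I_D R_D = 3.41 − 0.687 × 3.12 = 1.27 V.
V_DS = 1.27 V ≥ V_ov = 0.55 V, confirming saturation.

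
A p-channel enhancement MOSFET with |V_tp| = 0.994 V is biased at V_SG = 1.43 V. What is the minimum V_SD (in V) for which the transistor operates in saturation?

V_SD,sat = 0.436 V

The boundary between triode and saturation is V_SD = V_SG − |V_tp| = V_ov.
V_ov = 1.43 − 0.994 = 0.436 V.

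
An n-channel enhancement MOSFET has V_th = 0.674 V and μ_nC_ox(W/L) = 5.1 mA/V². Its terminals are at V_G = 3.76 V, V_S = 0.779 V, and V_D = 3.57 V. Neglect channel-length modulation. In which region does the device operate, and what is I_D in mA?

Saturation; I_D = 13.6 mA

V_GS = V_G − V_S = 3.76 − 0.779 = 2.98 V; V_DS = V_D − V_S = 3.57 − 0.779 = 2.79 V.
V_ov = V_GS − V_th = 2.98 − 0.674 = 2.31 V.
Since V_DS = 2.79 V ≥ V_ov = 2.31 V, the device is in saturation.
I_D = ½ k_n V_ov² = 0.5 × 5.1 × 2.31² = 13.6 mA.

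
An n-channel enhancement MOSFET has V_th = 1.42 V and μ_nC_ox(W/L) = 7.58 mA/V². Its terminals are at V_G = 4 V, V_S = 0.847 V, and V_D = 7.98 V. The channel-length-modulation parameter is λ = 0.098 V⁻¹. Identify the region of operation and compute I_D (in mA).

Saturation; I_D = 19.3 mA

V_GS = V_G − V_S = 4 − 0.847 = 3.15 V; V_DS = V_D − V_S = 7.98 − 0.847 = 7.13 V.
V_ov = V_GS − V_th = 3.15 − 1.42 = 1.73 V.
Since V_DS = 7.13 V ≥ V_ov = 1.73 V, the device is in saturation.
I_D = ½ k_n V_ov² (1 + λ V_DS) = 0.5 × 7.58 × 1.73² × (1 + 0.098 × 7.13) = 19.3 mA.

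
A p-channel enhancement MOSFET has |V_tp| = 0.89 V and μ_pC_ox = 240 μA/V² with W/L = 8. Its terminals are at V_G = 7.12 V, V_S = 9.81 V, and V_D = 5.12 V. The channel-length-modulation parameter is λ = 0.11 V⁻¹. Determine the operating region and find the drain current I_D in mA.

Saturation; I_D = 4.72 mA

V_SG = V_S − V_G = 9.81 − 7.12 = 2.69 V; V_SD = V_S − V_D = 9.81 − 5.12 = 4.69 V.
k_p = μ_pC_ox · (W/L) = 1.92 mA/V².
V_ov = V_SG − |V_tp| = 2.69 − 0.89 = 1.8 V.
Since V_SD = 4.69 V ≥ V_ov = 1.8 V, the device is in saturation.
I_D = ½ k_p V_ov² (1 + λ V_SD) = 0.5 × 1.92 × 1.8² × (1 + 0.11 × 4.69) = 4.72 mA.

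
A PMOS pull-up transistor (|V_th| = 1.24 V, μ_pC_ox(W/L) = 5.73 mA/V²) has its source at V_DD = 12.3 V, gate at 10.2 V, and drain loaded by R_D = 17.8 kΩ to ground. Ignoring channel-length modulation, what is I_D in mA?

I_D = 0.682 mA

V_SG = V_DD − V_G = 12.3 − 10.2 = 2.1 V, so V_ov = 2.1 − 1.24 = 0.86 V.
Assume saturation: I_D = ½ k_p V_ov² = 0.5 × 5.73 × 0.86² = 2.12 mA, giving V_SD = V_DD − I_D R_D = 12.3 − 2.12 × 17.8 = -25.4 V.
But -25.4 V < V_ov = 0.86 V, so the device is actually in triode.
In triode I_D = k_p[V_ov V_SD − ½ V_SD²] and I_D = (V_DD − V_SD)/R_D. Equating: 51 V_SD² − 88.71 V_SD + 12.3 = 0, giving V_SD = 0.152 V (the root below V_ov).
I_D = (12.3 − 0.152) / 17.8 = 0.682 mA.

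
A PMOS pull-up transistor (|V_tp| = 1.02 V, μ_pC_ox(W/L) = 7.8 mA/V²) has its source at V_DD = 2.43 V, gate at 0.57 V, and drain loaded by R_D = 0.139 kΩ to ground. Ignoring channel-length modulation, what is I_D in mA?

V_SG = V_DD − V_G = 2.43 − 0.57 = 1.86 V, so V_ov = 1.86 − 1.02 = 0.84 V.
Assume saturation: I_D = ½ k_p V_ov² = 0.5 × 7.8 × 0.84² = 2.75 mA, giving V_SD = V_DD − I_D R_D = 2.43 − 2.75 × 0.139 = 2.05 V.
V_SD = 2.05 V ≥ V_ov = 0.84 V, confirming saturation.

I_D = 2.75 mA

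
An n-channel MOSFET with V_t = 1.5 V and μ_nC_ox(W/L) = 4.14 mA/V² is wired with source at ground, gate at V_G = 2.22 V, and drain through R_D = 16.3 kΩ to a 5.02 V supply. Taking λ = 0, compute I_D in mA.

I_D = 0.301 mA

V_GS = V_G = 2.22 V, so V_ov = 2.22 − 1.5 = 0.72 V.
Assume saturation: I_D = ½ k_n V_ov² = 0.5 × 4.14 × 0.72² = 1.07 mA, giving V_DS = V_DD − I_D R_D = 5.02 − 1.07 × 16.3 = -12.5 V.
But -12.5 V < V_ov = 0.72 V, so the device is actually in triode.
In triode I_D = k_n[V_ov V_DS − ½ V_DS²] and I_D = (V_DD − V_DS)/R_D. Equating: 33.7 V_DS² − 49.59 V_DS + 5.02 = 0, giving V_DS = 0.109 V (the root below V_ov).
I_D = (5.02 − 0.109) / 16.3 = 0.301 mA.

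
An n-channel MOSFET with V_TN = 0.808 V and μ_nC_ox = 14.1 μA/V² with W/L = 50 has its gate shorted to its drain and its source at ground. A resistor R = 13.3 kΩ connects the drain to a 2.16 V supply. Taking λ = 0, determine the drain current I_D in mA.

I_D = 0.0685 mA

With gate tied to drain, V_GS = V_DS ≥ V_GS − V_TN, so the device is in saturation.
k_n = μ_nC_ox · (W/L) = 0.705 mA/V².
KCL at the drain: ½ k_n (V_GS − V_TN)² = (V_DD − V_GS)/R.
Let x = V_GS − 0.808. Then 4.69 x² + x − 1.352 = 0, giving x = 0.441 V (positive root), so V_GS = 1.25 V.
I_D = (V_DD − V_GS)/R = (2.16 − 1.25) / 13.3 = 0.0685 mA.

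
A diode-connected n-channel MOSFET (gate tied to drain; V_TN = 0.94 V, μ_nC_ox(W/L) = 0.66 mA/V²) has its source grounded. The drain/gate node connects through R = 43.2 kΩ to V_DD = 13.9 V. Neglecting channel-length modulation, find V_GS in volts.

V_GS = 1.86 V

With gate tied to drain, V_GS = V_DS ≥ V_GS − V_TN, so the device is in saturation.
KCL at the drain: ½ k_n (V_GS − V_TN)² = (V_DD − V_GS)/R.
Let x = V_GS − 0.94. Then 14.3 x² + x − 12.96 = 0, giving x = 0.919 V (positive root), so V_GS = 1.86 V.
I_D = (V_DD − V_GS)/R = (13.9 − 1.86) / 43.2 = 0.279 mA.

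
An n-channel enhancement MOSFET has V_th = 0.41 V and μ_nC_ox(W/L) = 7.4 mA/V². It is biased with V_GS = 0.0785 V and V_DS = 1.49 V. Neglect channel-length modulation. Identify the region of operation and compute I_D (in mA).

V_GS = 0.0785 V < V_th = 0.41 V, so the transistor is in cutoff.

Cutoff; I_D = 0 mA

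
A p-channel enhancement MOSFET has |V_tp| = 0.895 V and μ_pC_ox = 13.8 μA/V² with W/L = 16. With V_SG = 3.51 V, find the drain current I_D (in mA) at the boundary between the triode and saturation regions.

At the boundary V_SD = V_ov = V_SG − |V_tp| = 3.51 − 0.895 = 2.61 V.
k_p = μ_pC_ox · (W/L) = 0.2208 mA/V².
I_D = ½ k_p V_ov² = 0.5 × 0.2208 × 2.61² = 0.755 mA.

I_D = 0.755 mA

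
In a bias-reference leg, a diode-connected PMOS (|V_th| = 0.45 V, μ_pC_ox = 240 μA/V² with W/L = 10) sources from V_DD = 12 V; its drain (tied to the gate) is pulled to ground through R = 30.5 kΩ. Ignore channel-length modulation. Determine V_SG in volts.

V_SG = 0.998 V

With gate tied to drain, V_SG = V_SD ≥ V_SG − |V_th|, so the device is in saturation.
k_p = μ_pC_ox · (W/L) = 2.4 mA/V².
KCL at the drain: ½ k_p (V_SG − |V_th|)² = (V_DD − V_SG)/R.
Let x = V_SG − 0.45. Then 36.6 x² + x − 11.55 = 0, giving x = 0.548 V (positive root), so V_SG = 0.998 V.
I_D = (V_DD − V_SG)/R = (12 − 0.998) / 30.5 = 0.361 mA.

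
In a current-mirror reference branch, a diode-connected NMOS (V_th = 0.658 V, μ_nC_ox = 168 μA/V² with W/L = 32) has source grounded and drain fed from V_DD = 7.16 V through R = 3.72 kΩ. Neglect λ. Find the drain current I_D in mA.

I_D = 1.54 mA

With gate tied to drain, V_GS = V_DS ≥ V_GS − V_th, so the device is in saturation.
k_n = μ_nC_ox · (W/L) = 5.376 mA/V².
KCL at the drain: ½ k_n (V_GS − V_th)² = (V_DD − V_GS)/R.
Let x = V_GS − 0.658. Then 10 x² + x − 6.502 = 0, giving x = 0.758 V (positive root), so V_GS = 1.42 V.
I_D = (V_DD − V_GS)/R = (7.16 − 1.42) / 3.72 = 1.54 mA.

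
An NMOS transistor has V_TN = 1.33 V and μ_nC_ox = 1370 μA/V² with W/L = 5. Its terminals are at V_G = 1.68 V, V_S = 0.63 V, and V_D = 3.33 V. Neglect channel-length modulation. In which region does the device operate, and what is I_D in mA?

V_GS = V_G − V_S = 1.68 − 0.63 = 1.05 V; V_DS = V_D − V_S = 3.33 − 0.63 = 2.7 V.
V_GS = 1.05 V < V_TN = 1.33 V, so the transistor is in cutoff.

Cutoff; I_D = 0 mA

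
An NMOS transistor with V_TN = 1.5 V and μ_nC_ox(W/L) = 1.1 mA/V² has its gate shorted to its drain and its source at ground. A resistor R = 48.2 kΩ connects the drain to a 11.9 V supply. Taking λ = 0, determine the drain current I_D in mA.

With gate tied to drain, V_GS = V_DS ≥ V_GS − V_TN, so the device is in saturation.
KCL at the drain: ½ k_n (V_GS − V_TN)² = (V_DD − V_GS)/R.
Let x = V_GS − 1.5. Then 26.5 x² + x − 10.4 = 0, giving x = 0.608 V (positive root), so V_GS = 2.11 V.
I_D = (V_DD − V_GS)/R = (11.9 − 2.11) / 48.2 = 0.203 mA.

I_D = 0.203 mA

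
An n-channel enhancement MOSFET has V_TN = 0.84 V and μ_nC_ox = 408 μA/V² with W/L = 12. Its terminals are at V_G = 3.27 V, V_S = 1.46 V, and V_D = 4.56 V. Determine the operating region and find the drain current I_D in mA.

V_GS = V_G − V_S = 3.27 − 1.46 = 1.81 V; V_DS = V_D − V_S = 4.56 − 1.46 = 3.1 V.
k_n = μ_nC_ox · (W/L) = 4.896 mA/V².
V_ov = V_GS − V_TN = 1.81 − 0.84 = 0.97 V.
Since V_DS = 3.1 V ≥ V_ov = 0.97 V, the device is in saturation.
I_D = ½ k_n V_ov² = 0.5 × 4.896 × 0.97² = 2.3 mA.

Saturation; I_D = 2.30 mA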